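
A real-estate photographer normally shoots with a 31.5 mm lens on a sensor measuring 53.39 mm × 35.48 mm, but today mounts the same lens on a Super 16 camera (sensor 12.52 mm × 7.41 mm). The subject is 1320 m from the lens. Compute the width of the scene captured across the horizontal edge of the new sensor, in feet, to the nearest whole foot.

1721 ft

The focal length stays 31.5 mm; the relevant sensor dimension is now w = 12.52 mm. Object distance dₒ = 1320 m = 1.32e+06 mm.
Thin-lens field width W = w·(dₒ − f)/f = 12.52 × (1.32e+06 − 31.5)/31.5 ≈ 524635.099 mm = 524635.099/304.8 ft = 1721.24 ft.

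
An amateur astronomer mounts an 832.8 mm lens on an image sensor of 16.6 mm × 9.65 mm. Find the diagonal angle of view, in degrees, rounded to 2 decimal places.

1.32°

Sensor diagonal = √(16.6² + 9.65²) = √368.6825 ≈ 19.2011 mm.
Angle of view α = 2·arctan(d/2f) with d = 19.2011 mm and f = 832.8 mm.
d/2f = 0.01153; arctan(0.01153) ≈ 0.6605°, so α ≈ 1.3210°.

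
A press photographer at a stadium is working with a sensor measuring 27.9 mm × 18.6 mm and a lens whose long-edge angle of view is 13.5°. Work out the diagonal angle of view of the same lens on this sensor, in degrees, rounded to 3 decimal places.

16.192°

From the long-edge AOV: f = 27.9 / (2·tan(6.75°)) = 27.9 / 0.23672 ≈ 117.8630 mm.
Sensor diagonal = √(27.9² + 18.6²) = √1124.3700 ≈ 33.5316 mm.
Diagonal AOV = 2·arctan(33.5316 / (2 × 117.8630)) = 2·arctan(0.14225) ≈ 16.1918°.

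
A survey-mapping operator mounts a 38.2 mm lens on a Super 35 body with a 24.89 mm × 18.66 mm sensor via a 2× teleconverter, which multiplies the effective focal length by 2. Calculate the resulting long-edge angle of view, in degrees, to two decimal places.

18.50°

Effective focal length f = 38.2 × 2 = 76.4 mm.
α = 2·arctan(24.89 / (2 × 76.4)) = 2·arctan(0.16289) ≈ 18.5036°.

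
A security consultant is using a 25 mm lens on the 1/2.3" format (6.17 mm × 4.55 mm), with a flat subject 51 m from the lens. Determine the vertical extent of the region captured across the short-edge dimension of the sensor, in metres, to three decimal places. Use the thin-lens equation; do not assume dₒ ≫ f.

dₒ: 51 m = 51000 mm.
Similar triangles through the lens centre give W/dₒ = h/dᵢ; with 1/f = 1/dₒ + 1/dᵢ this gives W = h·(dₒ − f)/f.
W = 4.55 mm × (51000 − 25) / 25 = 4.55 × 2039.0000 ≈ 9277.450 mm = 9.27745 m.

9.277 m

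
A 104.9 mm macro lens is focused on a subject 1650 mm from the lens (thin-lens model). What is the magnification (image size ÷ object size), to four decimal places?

Thin lens: 1/f = 1/dₒ + 1/dᵢ → 1/dᵢ = 1/104.9 − 1/1650 = 0.0089268 mm⁻¹, so dᵢ ≈ 112.0219 mm.
Magnification m = dᵢ/dₒ = 112.0219/1650 ≈ 0.06789.

0.0679×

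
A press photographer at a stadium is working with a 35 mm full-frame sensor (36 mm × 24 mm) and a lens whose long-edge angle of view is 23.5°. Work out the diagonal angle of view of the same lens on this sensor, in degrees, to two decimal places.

28.07°

From the long-edge AOV: f = 36 / (2·tan(11.75°)) = 36 / 0.41600 ≈ 86.5383 mm.
Sensor diagonal = √(36² + 24²) = √1872.0000 ≈ 43.2666 mm.
Diagonal AOV = 2·arctan(43.2666 / (2 × 86.5383)) = 2·arctan(0.24999) ≈ 28.0709°.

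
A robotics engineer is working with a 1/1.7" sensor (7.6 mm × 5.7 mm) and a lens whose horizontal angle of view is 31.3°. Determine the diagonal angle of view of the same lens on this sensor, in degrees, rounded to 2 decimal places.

From the horizontal AOV: f = 7.6 / (2·tan(15.65°)) = 7.6 / 0.56029 ≈ 13.5644 mm.
Sensor diagonal = √(7.6² + 5.7²) = √90.2500 ≈ 9.5000 mm.
Diagonal AOV = 2·arctan(9.5000 / (2 × 13.5644)) = 2·arctan(0.35018) ≈ 38.5987°.

38.60°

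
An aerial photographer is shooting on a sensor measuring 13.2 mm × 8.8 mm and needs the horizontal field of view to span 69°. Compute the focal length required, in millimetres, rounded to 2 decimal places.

9.60 mm

From α = 2·arctan(w/2f) we get f = w / (2·tan(α/2)).
With w = 13.2 mm and α/2 = 34.5°, tan(α/2) ≈ 0.68728, so f ≈ 13.2 / 1.37456 ≈ 9.6031 mm.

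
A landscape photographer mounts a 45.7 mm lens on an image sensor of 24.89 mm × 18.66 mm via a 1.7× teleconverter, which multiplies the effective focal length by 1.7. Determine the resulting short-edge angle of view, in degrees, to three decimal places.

13.696°

Effective focal length f = 45.7 × 1.7 = 77.69 mm.
α = 2·arctan(18.66 / (2 × 77.69)) = 2·arctan(0.12009) ≈ 13.6960°.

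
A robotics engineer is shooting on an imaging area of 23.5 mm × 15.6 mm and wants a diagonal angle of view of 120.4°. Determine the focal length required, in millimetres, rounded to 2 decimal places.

8.08 mm

Sensor diagonal = √(23.5² + 15.6²) = √795.6100 ≈ 28.2066 mm.
From α = 2·arctan(d/2f) we get f = d / (2·tan(α/2)).
With d = 28.2066 mm and α/2 = 60.2°, tan(α/2) ≈ 1.74610, so f ≈ 28.2066 / 3.49220 ≈ 8.0770 mm.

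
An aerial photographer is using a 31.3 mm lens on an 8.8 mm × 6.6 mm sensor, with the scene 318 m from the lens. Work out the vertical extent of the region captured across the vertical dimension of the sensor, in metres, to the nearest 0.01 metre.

dₒ: 318 m = 318000 mm.
Similar triangles through the lens centre give W/dₒ = h/dᵢ; with 1/f = 1/dₒ + 1/dᵢ this gives W = h·(dₒ − f)/f.
W = 6.6 mm × (318000 − 31.3) / 31.3 = 6.6 × 10158.7444 ≈ 67047.713 mm = 67.0477 m.

67.05 m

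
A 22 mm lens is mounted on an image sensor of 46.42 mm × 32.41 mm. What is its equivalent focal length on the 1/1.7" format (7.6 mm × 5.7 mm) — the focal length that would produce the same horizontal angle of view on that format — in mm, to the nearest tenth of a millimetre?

3.6 mm

Equal angle of view means equal width/f ratio, so f₂ = f₁ · (width₂/width₁) = 22 × 7.6/46.42.
f₂ = 22 × 0.16372 ≈ 3.602 mm.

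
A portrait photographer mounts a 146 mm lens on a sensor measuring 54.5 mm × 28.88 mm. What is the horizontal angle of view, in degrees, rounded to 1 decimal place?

Angle of view α = 2·arctan(w/2f) with w = 54.5 mm and f = 146 mm.
w/2f = 0.18664; arctan(0.18664) ≈ 10.5723°, so α ≈ 21.1445°.

21.1°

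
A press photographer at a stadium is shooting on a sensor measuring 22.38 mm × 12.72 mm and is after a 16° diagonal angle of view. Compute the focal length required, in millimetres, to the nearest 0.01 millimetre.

91.58 mm

Sensor diagonal = √(22.38² + 12.72²) = √662.6628 ≈ 25.7422 mm.
From α = 2·arctan(d/2f) we get f = d / (2·tan(α/2)).
With d = 25.7422 mm and α/2 = 8°, tan(α/2) ≈ 0.14054, so f ≈ 25.7422 / 0.28108 ≈ 91.5828 mm.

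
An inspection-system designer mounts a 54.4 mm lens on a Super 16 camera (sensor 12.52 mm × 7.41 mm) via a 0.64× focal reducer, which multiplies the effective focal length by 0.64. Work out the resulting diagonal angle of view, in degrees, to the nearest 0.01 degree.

Effective focal length f = 54.4 × 0.64 = 34.816 mm.
Sensor diagonal = √(12.52² + 7.41²) = √211.6585 ≈ 14.5485 mm.
α = 2·arctan(14.548 / (2 × 34.816)) = 2·arctan(0.20893) ≈ 23.6025°.

23.60°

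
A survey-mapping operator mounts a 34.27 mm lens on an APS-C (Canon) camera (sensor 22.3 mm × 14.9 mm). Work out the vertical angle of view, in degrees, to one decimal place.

24.5°

Angle of view α = 2·arctan(h/2f) with h = 14.9 mm and f = 34.27 mm.
h/2f = 0.21739; arctan(0.21739) ≈ 12.2648°, so α ≈ 24.5295°.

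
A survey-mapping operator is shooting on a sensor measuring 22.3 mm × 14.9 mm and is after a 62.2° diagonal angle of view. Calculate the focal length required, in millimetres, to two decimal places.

Sensor diagonal = √(22.3² + 14.9²) = √719.3000 ≈ 26.8198 mm.
From α = 2·arctan(d/2f) we get f = d / (2·tan(α/2)).
With d = 26.8198 mm and α/2 = 31.1°, tan(α/2) ≈ 0.60324, so f ≈ 26.8198 / 1.20648 ≈ 22.2298 mm.

22.23 mm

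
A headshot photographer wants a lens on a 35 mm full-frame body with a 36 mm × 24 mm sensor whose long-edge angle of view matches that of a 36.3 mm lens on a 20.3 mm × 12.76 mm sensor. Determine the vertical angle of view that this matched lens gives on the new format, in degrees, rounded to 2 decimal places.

Equal long-edge AOV ⇒ f₂ = f₁ · 36/20.3 = 36.3 × 1.77340 ≈ 64.3744 mm.
Vertical AOV on the new format = 2·arctan(24 / (2 × 64.3744)) = 2·arctan(0.18641) ≈ 21.1186°.

21.12°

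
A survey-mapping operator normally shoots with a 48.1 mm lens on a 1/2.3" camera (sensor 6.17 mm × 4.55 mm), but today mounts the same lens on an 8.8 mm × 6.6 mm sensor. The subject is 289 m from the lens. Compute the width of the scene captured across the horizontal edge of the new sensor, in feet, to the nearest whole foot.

The focal length stays 48.1 mm; the relevant sensor dimension is now w = 8.8 mm. Object distance dₒ = 289 m = 289000 mm.
Thin-lens field width W = w·(dₒ − f)/f = 8.8 × (289000 − 48.1)/48.1 ≈ 52864.381 mm = 52864.381/304.8 ft = 173.44 ft.

173 ft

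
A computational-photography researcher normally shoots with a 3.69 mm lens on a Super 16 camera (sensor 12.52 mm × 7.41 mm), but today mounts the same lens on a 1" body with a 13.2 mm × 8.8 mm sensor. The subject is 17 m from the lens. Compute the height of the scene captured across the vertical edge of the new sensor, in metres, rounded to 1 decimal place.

The focal length stays 3.69 mm; the relevant sensor dimension is now h = 8.8 mm. Object distance dₒ = 17 m = 17000 mm.
Thin-lens field height W = h·(dₒ − f)/f = 8.8 × (17000 − 3.69)/3.69 ≈ 40533.205 mm = 40.5332 m.

40.5 m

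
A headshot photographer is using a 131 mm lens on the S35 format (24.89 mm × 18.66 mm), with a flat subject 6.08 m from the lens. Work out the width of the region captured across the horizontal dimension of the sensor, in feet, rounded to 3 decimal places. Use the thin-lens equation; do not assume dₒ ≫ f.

3.708 ft

dₒ: 6.08 m = 6080 mm.
Similar triangles through the lens centre give W/dₒ = w/dᵢ; with 1/f = 1/dₒ + 1/dᵢ this gives W = w·(dₒ − f)/f.
W = 24.89 mm × (6080 − 131) / 131 = 24.89 × 45.4122 ≈ 1130.310 mm = 1130.310/304.8 ft = 3.70837 ft.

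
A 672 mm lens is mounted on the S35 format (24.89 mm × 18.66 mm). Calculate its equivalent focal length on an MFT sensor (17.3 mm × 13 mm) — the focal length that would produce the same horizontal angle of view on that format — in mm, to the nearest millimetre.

Equal angle of view means equal width/f ratio, so f₂ = f₁ · (width₂/width₁) = 672 × 17.3/24.89.
f₂ = 672 × 0.69506 ≈ 467.079 mm.

467 mm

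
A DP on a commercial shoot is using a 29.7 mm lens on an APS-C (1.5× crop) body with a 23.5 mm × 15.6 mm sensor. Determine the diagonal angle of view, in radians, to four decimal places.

Sensor diagonal = √(23.5² + 15.6²) = √795.6100 ≈ 28.2066 mm.
Angle of view α = 2·arctan(d/2f) with d = 28.2066 mm and f = 29.7 mm.
d/2f = 0.47486; arctan(0.47486) ≈ 0.4433 rad, so α ≈ 0.8867 rad.

0.8867 rad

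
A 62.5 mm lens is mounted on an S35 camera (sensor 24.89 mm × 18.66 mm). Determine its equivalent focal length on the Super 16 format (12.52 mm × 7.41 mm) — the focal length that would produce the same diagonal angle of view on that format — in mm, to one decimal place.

Sensor diagonal = √(24.89² + 18.66²) = √967.7077 ≈ 31.1080 mm.
Sensor diagonal = √(12.52² + 7.41²) = √211.6585 ≈ 14.5485 mm.
Equal angle of view means equal diagonal/f ratio, so f₂ = f₁ · (diagonal₂/diagonal₁) = 62.5 × 14.5485/31.1080.
f₂ = 62.5 × 0.46768 ≈ 29.230 mm.

29.2 mm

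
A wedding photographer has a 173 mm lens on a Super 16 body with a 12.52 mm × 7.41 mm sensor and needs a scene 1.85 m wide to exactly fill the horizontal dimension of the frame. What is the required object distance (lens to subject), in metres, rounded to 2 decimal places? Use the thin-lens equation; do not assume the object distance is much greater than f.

W: 1.85 m = 1850 mm.
Magnification m = w/W = dᵢ/dₒ; combined with 1/f = 1/dₒ + 1/dᵢ this gives dₒ = f·(1 + W/w).
dₒ = 173 mm × (1 + 1850/12.52) = 173 × 148.7636 ≈ 25736.099 mm = 25.7361 m.

25.74 m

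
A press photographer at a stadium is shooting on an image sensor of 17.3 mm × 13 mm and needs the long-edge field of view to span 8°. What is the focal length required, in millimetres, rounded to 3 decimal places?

123.701 mm

From α = 2·arctan(w/2f) we get f = w / (2·tan(α/2)).
With w = 17.3 mm and α/2 = 4°, tan(α/2) ≈ 0.06993, so f ≈ 17.3 / 0.13985 ≈ 123.7008 mm.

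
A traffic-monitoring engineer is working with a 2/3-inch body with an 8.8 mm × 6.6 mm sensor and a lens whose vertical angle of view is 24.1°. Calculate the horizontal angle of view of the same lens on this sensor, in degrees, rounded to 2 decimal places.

From the vertical AOV: f = 6.6 / (2·tan(12.05°)) = 6.6 / 0.42694 ≈ 15.4589 mm.
Horizontal AOV = 2·arctan(8.8 / (2 × 15.4589)) = 2·arctan(0.28463) ≈ 31.7754°.

31.78°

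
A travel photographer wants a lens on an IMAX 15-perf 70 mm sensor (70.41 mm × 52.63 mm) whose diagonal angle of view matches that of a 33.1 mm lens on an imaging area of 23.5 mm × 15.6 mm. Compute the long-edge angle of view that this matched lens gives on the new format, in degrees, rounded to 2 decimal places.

37.69°

Sensor diagonal = √(23.5² + 15.6²) = √795.6100 ≈ 28.2066 mm.
Sensor diagonal = √(70.41² + 52.63²) = √7727.4850 ≈ 87.9061 mm.
Equal diagonal AOV ⇒ f₂ = f₁ · 87.9061/28.2066 = 33.1 × 3.11651 ≈ 103.1566 mm.
Long-edge AOV on the new format = 2·arctan(70.41 / (2 × 103.1566)) = 2·arctan(0.34128) ≈ 37.6872°.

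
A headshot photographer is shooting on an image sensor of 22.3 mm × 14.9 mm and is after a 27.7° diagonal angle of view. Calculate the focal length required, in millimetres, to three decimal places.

Sensor diagonal = √(22.3² + 14.9²) = √719.3000 ≈ 26.8198 mm.
From α = 2·arctan(d/2f) we get f = d / (2·tan(α/2)).
With d = 26.8198 mm and α/2 = 13.85°, tan(α/2) ≈ 0.24655, so f ≈ 26.8198 / 0.49310 ≈ 54.3903 mm.

54.390 mm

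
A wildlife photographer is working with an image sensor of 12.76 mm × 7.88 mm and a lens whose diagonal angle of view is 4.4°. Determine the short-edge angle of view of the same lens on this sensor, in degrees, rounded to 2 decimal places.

Sensor diagonal = √(12.76² + 7.88²) = √224.9120 ≈ 14.9971 mm.
From the diagonal AOV: f = 14.9971 / (2·tan(2.2°)) = 14.9971 / 0.07683 ≈ 195.1923 mm.
Short-edge AOV = 2·arctan(7.88 / (2 × 195.1923)) = 2·arctan(0.02019) ≈ 2.3127°.

2.31°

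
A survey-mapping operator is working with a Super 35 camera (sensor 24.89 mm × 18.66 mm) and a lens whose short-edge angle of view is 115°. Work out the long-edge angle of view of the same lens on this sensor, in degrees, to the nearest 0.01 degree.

From the short-edge AOV: f = 18.66 / (2·tan(57.5°)) = 18.66 / 3.13937 ≈ 5.9439 mm.
Long-edge AOV = 2·arctan(24.89 / (2 × 5.9439)) = 2·arctan(2.09376) ≈ 128.9407°.

128.94°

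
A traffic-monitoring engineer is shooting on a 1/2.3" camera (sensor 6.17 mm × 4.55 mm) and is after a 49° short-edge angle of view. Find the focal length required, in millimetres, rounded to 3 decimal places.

4.992 mm

From α = 2·arctan(h/2f) we get f = h / (2·tan(α/2)).
With h = 4.55 mm and α/2 = 24.5°, tan(α/2) ≈ 0.45573, so f ≈ 4.55 / 0.91145 ≈ 4.9920 mm.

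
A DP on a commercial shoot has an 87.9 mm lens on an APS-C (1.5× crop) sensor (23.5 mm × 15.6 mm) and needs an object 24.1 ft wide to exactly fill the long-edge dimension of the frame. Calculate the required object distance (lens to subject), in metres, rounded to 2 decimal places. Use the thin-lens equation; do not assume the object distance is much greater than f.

W: 24.1 ft × 304.8 mm/ft = 7345.68 mm.
Magnification m = w/W = dᵢ/dₒ; combined with 1/f = 1/dₒ + 1/dᵢ this gives dₒ = f·(1 + W/w).
dₒ = 87.9 mm × (1 + 7345.68/23.5) = 87.9 × 313.5821 ≈ 27563.868 mm = 27.5639 m.

27.56 m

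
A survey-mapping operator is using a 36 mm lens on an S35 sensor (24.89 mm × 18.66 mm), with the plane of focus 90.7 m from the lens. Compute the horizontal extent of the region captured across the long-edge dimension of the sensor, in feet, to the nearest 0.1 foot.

dₒ: 90.7 m = 90700 mm.
Similar triangles through the lens centre give W/dₒ = w/dᵢ; with 1/f = 1/dₒ + 1/dᵢ this gives W = w·(dₒ − f)/f.
W = 24.89 mm × (90700 − 36) / 36 = 24.89 × 2518.4444 ≈ 62684.082 mm = 62684.082/304.8 ft = 205.656 ft.

205.7 ft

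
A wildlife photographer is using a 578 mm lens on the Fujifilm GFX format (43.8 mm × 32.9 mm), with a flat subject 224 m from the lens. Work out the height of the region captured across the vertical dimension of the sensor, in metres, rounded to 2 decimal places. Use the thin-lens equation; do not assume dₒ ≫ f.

dₒ: 224 m = 224000 mm.
Similar triangles through the lens centre give W/dₒ = h/dᵢ; with 1/f = 1/dₒ + 1/dᵢ this gives W = h·(dₒ − f)/f.
W = 32.9 mm × (224000 − 578) / 578 = 32.9 × 386.5433 ≈ 12717.273 mm = 12.7173 m.

12.72 m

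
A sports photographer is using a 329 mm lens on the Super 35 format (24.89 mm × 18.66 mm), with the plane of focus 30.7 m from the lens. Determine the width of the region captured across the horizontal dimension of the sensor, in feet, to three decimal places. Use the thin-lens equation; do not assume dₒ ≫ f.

dₒ: 30.7 m = 30700 mm.
Similar triangles through the lens centre give W/dₒ = w/dᵢ; with 1/f = 1/dₒ + 1/dᵢ this gives W = w·(dₒ − f)/f.
W = 24.89 mm × (30700 − 329) / 329 = 24.89 × 92.3131 ≈ 2297.672 mm = 2297.672/304.8 ft = 7.5383 ft.

7.538 ft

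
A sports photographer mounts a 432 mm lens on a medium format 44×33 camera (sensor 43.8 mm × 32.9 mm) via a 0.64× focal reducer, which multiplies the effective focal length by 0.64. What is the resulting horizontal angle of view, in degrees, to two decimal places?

Effective focal length f = 432 × 0.64 = 276.48 mm.
α = 2·arctan(43.8 / (2 × 276.48)) = 2·arctan(0.07921) ≈ 9.0579°.

9.06°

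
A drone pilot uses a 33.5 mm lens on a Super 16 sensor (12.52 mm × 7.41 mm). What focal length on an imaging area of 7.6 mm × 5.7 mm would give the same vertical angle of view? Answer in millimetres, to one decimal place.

Equal angle of view means equal height/f ratio, so f₂ = f₁ · (height₂/height₁) = 33.5 × 5.7/7.41.
f₂ = 33.5 × 0.76923 ≈ 25.769 mm.

25.8 mm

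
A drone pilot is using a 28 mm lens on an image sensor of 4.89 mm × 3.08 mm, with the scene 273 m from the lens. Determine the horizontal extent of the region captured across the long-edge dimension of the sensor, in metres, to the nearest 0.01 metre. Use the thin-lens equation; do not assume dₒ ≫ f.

47.67 m

dₒ: 273 m = 273000 mm.
Similar triangles through the lens centre give W/dₒ = w/dᵢ; with 1/f = 1/dₒ + 1/dᵢ this gives W = w·(dₒ − f)/f.
W = 4.89 mm × (273000 − 28) / 28 = 4.89 × 9749.0000 ≈ 47672.610 mm = 47.6726 m.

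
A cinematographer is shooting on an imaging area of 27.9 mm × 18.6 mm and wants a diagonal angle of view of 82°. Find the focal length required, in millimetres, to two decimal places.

Sensor diagonal = √(27.9² + 18.6²) = √1124.3700 ≈ 33.5316 mm.
From α = 2·arctan(d/2f) we get f = d / (2·tan(α/2)).
With d = 33.5316 mm and α/2 = 41°, tan(α/2) ≈ 0.86929, so f ≈ 33.5316 / 1.73857 ≈ 19.2869 mm.

19.29 mm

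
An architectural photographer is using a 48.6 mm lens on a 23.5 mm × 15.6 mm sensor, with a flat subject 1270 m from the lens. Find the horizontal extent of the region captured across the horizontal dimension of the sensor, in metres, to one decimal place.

dₒ: 1270 m = 1.27e+06 mm.
Similar triangles through the lens centre give W/dₒ = w/dᵢ; with 1/f = 1/dₒ + 1/dᵢ this gives W = w·(dₒ − f)/f.
W = 23.5 mm × (1.27e+06 − 48.6) / 48.6 = 23.5 × 26130.6872 ≈ 614071.150 mm = 614.071 m.

614.1 m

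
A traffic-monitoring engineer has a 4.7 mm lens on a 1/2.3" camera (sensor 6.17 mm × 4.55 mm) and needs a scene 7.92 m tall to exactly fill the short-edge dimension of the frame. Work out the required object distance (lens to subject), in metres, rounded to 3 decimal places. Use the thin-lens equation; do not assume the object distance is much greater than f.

8.186 m

W: 7.92 m = 7920 mm.
Magnification m = h/W = dᵢ/dₒ; combined with 1/f = 1/dₒ + 1/dᵢ this gives dₒ = f·(1 + W/h).
dₒ = 4.7 mm × (1 + 7920/4.55) = 4.7 × 1741.6593 ≈ 8185.799 mm = 8.1858 m.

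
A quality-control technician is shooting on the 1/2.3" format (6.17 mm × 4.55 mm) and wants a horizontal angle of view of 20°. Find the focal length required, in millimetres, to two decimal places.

From α = 2·arctan(w/2f) we get f = w / (2·tan(α/2)).
With w = 6.17 mm and α/2 = 10°, tan(α/2) ≈ 0.17633, so f ≈ 6.17 / 0.35265 ≈ 17.4959 mm.

17.50 mm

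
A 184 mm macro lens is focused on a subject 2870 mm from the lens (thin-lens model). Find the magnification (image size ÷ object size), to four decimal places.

Thin lens: 1/f = 1/dₒ + 1/dᵢ → 1/dᵢ = 1/184 − 1/2870 = 0.0050864 mm⁻¹, so dᵢ ≈ 196.6046 mm.
Magnification m = dᵢ/dₒ = 196.6046/2870 ≈ 0.06850.

0.0685×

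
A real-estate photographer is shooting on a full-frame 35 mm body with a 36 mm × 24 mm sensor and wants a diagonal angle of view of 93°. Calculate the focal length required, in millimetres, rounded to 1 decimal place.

Sensor diagonal = √(36² + 24²) = √1872.0000 ≈ 43.2666 mm.
From α = 2·arctan(d/2f) we get f = d / (2·tan(α/2)).
With d = 43.2666 mm and α/2 = 46.5°, tan(α/2) ≈ 1.05378, so f ≈ 43.2666 / 2.10756 ≈ 20.5292 mm.

20.5 mm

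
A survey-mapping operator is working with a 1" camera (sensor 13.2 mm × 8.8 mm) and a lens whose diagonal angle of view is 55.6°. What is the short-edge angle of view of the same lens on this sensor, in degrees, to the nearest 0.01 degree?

Sensor diagonal = √(13.2² + 8.8²) = √251.6800 ≈ 15.8644 mm.
From the diagonal AOV: f = 15.8644 / (2·tan(27.8°)) = 15.8644 / 1.05448 ≈ 15.0448 mm.
Short-edge AOV = 2·arctan(8.8 / (2 × 15.0448)) = 2·arctan(0.29246) ≈ 32.6042°.

32.60°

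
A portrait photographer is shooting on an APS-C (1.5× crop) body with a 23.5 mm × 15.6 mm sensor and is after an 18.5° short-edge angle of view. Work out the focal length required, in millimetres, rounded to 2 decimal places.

47.89 mm

From α = 2·arctan(h/2f) we get f = h / (2·tan(α/2)).
With h = 15.6 mm and α/2 = 9.25°, tan(α/2) ≈ 0.16286, so f ≈ 15.6 / 0.32572 ≈ 47.8938 mm.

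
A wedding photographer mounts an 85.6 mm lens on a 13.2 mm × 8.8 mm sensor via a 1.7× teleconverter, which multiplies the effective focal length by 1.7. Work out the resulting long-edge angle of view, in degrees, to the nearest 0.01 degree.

Effective focal length f = 85.6 × 1.7 = 145.52 mm.
α = 2·arctan(13.2 / (2 × 145.52)) = 2·arctan(0.04535) ≈ 5.1937°.

5.19°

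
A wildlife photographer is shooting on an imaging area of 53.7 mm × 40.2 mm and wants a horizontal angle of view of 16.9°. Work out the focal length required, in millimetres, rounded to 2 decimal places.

From α = 2·arctan(w/2f) we get f = w / (2·tan(α/2)).
With w = 53.7 mm and α/2 = 8.45°, tan(α/2) ≈ 0.14856, so f ≈ 53.7 / 0.29712 ≈ 180.7363 mm.

180.74 mm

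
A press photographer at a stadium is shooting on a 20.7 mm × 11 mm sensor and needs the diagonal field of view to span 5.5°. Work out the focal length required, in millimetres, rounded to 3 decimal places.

244.009 mm

Sensor diagonal = √(20.7² + 11²) = √549.4900 ≈ 23.4412 mm.
From α = 2·arctan(d/2f) we get f = d / (2·tan(α/2)).
With d = 23.4412 mm and α/2 = 2.75°, tan(α/2) ≈ 0.04803, so f ≈ 23.4412 / 0.09607 ≈ 244.0092 mm.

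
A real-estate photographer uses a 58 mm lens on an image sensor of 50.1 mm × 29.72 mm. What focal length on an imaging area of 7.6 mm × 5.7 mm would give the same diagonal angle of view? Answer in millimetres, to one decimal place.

9.5 mm

Sensor diagonal = √(50.1² + 29.72²) = √3393.2884 ≈ 58.2519 mm.
Sensor diagonal = √(7.6² + 5.7²) = √90.2500 ≈ 9.5000 mm.
Equal angle of view means equal diagonal/f ratio, so f₂ = f₁ · (diagonal₂/diagonal₁) = 58 × 9.5000/58.2519.
f₂ = 58 × 0.16308 ≈ 9.459 mm.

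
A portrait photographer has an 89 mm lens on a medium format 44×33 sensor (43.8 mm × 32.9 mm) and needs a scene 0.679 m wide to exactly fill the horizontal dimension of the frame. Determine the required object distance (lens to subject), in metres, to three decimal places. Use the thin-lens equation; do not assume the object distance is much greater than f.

W: 0.679 m = 679 mm.
Magnification m = w/W = dᵢ/dₒ; combined with 1/f = 1/dₒ + 1/dᵢ this gives dₒ = f·(1 + W/w).
dₒ = 89 mm × (1 + 679/43.8) = 89 × 16.5023 ≈ 1468.703 mm = 1.4687 m.

1.469 m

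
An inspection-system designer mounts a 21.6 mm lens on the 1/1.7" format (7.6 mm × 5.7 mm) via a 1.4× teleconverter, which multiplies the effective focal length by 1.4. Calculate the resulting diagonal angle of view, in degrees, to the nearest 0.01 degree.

Effective focal length f = 21.6 × 1.4 = 30.24 mm.
Sensor diagonal = √(7.6² + 5.7²) = √90.2500 ≈ 9.5000 mm.
α = 2·arctan(9.500 / (2 × 30.24)) = 2·arctan(0.15708) ≈ 17.8538°.

17.85°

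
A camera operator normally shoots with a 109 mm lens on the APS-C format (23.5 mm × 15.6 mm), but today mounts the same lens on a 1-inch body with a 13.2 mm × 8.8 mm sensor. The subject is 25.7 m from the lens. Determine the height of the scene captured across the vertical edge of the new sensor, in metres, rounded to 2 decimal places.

The focal length stays 109 mm; the relevant sensor dimension is now h = 8.8 mm. Object distance dₒ = 25.7 m = 25700 mm.
Thin-lens field height W = h·(dₒ − f)/f = 8.8 × (25700 − 109)/109 ≈ 2066.062 mm = 2.06606 m.

2.07 m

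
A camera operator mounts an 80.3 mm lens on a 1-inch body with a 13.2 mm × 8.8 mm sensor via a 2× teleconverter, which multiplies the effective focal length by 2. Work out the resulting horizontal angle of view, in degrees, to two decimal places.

Effective focal length f = 80.3 × 2 = 160.6 mm.
α = 2·arctan(13.2 / (2 × 160.6)) = 2·arctan(0.04110) ≈ 4.7066°.

4.71°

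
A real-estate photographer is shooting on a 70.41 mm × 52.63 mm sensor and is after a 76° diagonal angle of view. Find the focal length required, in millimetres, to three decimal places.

Sensor diagonal = √(70.41² + 52.63²) = √7727.4850 ≈ 87.9061 mm.
From α = 2·arctan(d/2f) we get f = d / (2·tan(α/2)).
With d = 87.9061 mm and α/2 = 38°, tan(α/2) ≈ 0.78129, so f ≈ 87.9061 / 1.56257 ≈ 56.2573 mm.

56.257 mm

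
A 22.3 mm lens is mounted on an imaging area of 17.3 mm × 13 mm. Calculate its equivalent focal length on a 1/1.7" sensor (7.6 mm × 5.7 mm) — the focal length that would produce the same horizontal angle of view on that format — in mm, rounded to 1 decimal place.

Equal angle of view means equal width/f ratio, so f₂ = f₁ · (width₂/width₁) = 22.3 × 7.6/17.3.
f₂ = 22.3 × 0.43931 ≈ 9.797 mm.

9.8 mm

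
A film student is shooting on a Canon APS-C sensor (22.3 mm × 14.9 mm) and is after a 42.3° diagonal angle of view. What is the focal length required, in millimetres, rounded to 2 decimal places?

Sensor diagonal = √(22.3² + 14.9²) = √719.3000 ≈ 26.8198 mm.
From α = 2·arctan(d/2f) we get f = d / (2·tan(α/2)).
With d = 26.8198 mm and α/2 = 21.15°, tan(α/2) ≈ 0.38687, so f ≈ 26.8198 / 0.77374 ≈ 34.6624 mm.

34.66 mm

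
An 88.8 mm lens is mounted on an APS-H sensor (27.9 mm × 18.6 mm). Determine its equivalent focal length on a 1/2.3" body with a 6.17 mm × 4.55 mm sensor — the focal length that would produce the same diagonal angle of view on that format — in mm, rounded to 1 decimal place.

Sensor diagonal = √(27.9² + 18.6²) = √1124.3700 ≈ 33.5316 mm.
Sensor diagonal = √(6.17² + 4.55²) = √58.7714 ≈ 7.6663 mm.
Equal angle of view means equal diagonal/f ratio, so f₂ = f₁ · (diagonal₂/diagonal₁) = 88.8 × 7.6663/33.5316.
f₂ = 88.8 × 0.22863 ≈ 20.302 mm.

20.3 mm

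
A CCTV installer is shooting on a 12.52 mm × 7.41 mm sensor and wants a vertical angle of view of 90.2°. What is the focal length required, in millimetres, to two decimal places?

From α = 2·arctan(h/2f) we get f = h / (2·tan(α/2)).
With h = 7.41 mm and α/2 = 45.1°, tan(α/2) ≈ 1.00350, so f ≈ 7.41 / 2.00699 ≈ 3.6921 mm.

3.69 mm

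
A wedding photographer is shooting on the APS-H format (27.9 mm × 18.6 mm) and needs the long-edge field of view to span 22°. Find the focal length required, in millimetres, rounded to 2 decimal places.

From α = 2·arctan(w/2f) we get f = w / (2·tan(α/2)).
With w = 27.9 mm and α/2 = 11°, tan(α/2) ≈ 0.19438, so f ≈ 27.9 / 0.38876 ≈ 71.7665 mm.

71.77 mm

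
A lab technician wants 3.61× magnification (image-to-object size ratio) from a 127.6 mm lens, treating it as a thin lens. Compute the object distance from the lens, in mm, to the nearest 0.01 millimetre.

162.95 mm

With m = dᵢ/dₒ and 1/f = 1/dₒ + 1/dᵢ, substituting dᵢ = m·dₒ gives 1/f = (1 + 1/m)/dₒ, hence dₒ = f·(1 + 1/m).
dₒ = 127.6 × (1 + 1/3.61) = 127.6 × 1.27701 ≈ 162.946 mm.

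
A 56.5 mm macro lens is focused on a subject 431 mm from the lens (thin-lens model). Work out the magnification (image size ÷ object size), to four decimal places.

0.1509×

Thin lens: 1/f = 1/dₒ + 1/dᵢ → 1/dᵢ = 1/56.5 − 1/431 = 0.0153789 mm⁻¹, so dᵢ ≈ 65.0240 mm.
Magnification m = dᵢ/dₒ = 65.0240/431 ≈ 0.15087.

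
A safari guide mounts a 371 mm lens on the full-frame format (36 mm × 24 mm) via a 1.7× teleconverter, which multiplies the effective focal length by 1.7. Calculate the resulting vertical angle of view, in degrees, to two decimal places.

Effective focal length f = 371 × 1.7 = 630.7 mm.
α = 2·arctan(24 / (2 × 630.7)) = 2·arctan(0.01903) ≈ 2.1800°.

2.18°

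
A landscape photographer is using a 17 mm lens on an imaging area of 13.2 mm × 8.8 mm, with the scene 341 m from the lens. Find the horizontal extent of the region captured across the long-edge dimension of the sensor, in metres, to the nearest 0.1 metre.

264.8 m

dₒ: 341 m = 341000 mm.
Similar triangles through the lens centre give W/dₒ = w/dᵢ; with 1/f = 1/dₒ + 1/dᵢ this gives W = w·(dₒ − f)/f.
W = 13.2 mm × (341000 − 17) / 17 = 13.2 × 20057.8235 ≈ 264763.271 mm = 264.763 m.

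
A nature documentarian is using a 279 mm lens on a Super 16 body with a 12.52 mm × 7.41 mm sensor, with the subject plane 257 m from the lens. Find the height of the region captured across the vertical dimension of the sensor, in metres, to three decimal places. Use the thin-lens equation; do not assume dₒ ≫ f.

dₒ: 257 m = 257000 mm.
Similar triangles through the lens centre give W/dₒ = h/dᵢ; with 1/f = 1/dₒ + 1/dᵢ this gives W = h·(dₒ − f)/f.
W = 7.41 mm × (257000 − 279) / 279 = 7.41 × 920.1470 ≈ 6818.289 mm = 6.81829 m.

6.818 m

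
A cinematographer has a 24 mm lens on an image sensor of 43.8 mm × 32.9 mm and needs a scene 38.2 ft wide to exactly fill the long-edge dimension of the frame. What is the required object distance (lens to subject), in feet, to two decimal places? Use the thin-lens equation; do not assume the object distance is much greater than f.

W: 38.2 ft × 304.8 mm/ft = 11643.36 mm.
Magnification m = w/W = dᵢ/dₒ; combined with 1/f = 1/dₒ + 1/dᵢ this gives dₒ = f·(1 + W/w).
dₒ = 24 mm × (1 + 11643.4/43.8) = 24 × 266.8301 ≈ 6403.923 mm = 6403.923/304.8 ft = 21.0102 ft.

21.01 ft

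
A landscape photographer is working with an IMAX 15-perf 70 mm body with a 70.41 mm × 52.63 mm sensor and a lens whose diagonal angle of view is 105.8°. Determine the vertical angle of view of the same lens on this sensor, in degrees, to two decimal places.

Sensor diagonal = √(70.41² + 52.63²) = √7727.4850 ≈ 87.9061 mm.
From the diagonal AOV: f = 87.9061 / (2·tan(52.9°)) = 87.9061 / 2.64447 ≈ 33.2414 mm.
Vertical AOV = 2·arctan(52.63 / (2 × 33.2414)) = 2·arctan(0.79163) ≈ 76.7326°.

76.73°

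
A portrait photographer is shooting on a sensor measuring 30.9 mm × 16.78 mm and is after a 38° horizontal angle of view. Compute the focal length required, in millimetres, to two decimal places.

44.87 mm

From α = 2·arctan(w/2f) we get f = w / (2·tan(α/2)).
With w = 30.9 mm and α/2 = 19°, tan(α/2) ≈ 0.34433, so f ≈ 30.9 / 0.68866 ≈ 44.8701 mm.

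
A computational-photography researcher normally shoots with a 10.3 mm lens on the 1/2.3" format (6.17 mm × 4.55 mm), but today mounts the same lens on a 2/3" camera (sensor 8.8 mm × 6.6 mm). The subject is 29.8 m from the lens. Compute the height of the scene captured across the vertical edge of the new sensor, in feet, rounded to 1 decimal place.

62.6 ft

The focal length stays 10.3 mm; the relevant sensor dimension is now h = 6.6 mm. Object distance dₒ = 29.8 m = 29800 mm.
Thin-lens field height W = h·(dₒ − f)/f = 6.6 × (29800 − 10.3)/10.3 ≈ 19088.546 mm = 19088.546/304.8 ft = 62.6265 ft.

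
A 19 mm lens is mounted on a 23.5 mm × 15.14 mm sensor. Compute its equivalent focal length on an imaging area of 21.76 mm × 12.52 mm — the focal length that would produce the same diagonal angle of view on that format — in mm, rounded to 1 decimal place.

17.1 mm

Sensor diagonal = √(23.5² + 15.14²) = √781.4696 ≈ 27.9548 mm.
Sensor diagonal = √(21.76² + 12.52²) = √630.2480 ≈ 25.1047 mm.
Equal angle of view means equal diagonal/f ratio, so f₂ = f₁ · (diagonal₂/diagonal₁) = 19 × 25.1047/27.9548.
f₂ = 19 × 0.89805 ≈ 17.063 mm.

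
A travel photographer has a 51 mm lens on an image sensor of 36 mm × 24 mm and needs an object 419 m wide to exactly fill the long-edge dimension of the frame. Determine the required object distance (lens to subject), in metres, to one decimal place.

593.6 m

W: 419 m = 419000 mm.
Magnification m = w/W = dᵢ/dₒ; combined with 1/f = 1/dₒ + 1/dᵢ this gives dₒ = f·(1 + W/w).
dₒ = 51 mm × (1 + 419000/36) = 51 × 11639.8889 ≈ 593634.333 mm = 593.634 m.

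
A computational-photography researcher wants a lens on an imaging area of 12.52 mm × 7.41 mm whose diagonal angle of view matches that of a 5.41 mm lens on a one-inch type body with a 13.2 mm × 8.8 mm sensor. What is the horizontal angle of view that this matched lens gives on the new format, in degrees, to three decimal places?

103.204°

Sensor diagonal = √(13.2² + 8.8²) = √251.6800 ≈ 15.8644 mm.
Sensor diagonal = √(12.52² + 7.41²) = √211.6585 ≈ 14.5485 mm.
Equal diagonal AOV ⇒ f₂ = f₁ · 14.5485/15.8644 = 5.41 × 0.91705 ≈ 4.9612 mm.
Horizontal AOV on the new format = 2·arctan(12.52 / (2 × 4.9612)) = 2·arctan(1.26178) ≈ 103.2041°.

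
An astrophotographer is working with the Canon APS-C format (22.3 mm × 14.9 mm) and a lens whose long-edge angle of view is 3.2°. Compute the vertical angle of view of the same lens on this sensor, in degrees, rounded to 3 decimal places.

2.138°

From the long-edge AOV: f = 22.3 / (2·tan(1.6°)) = 22.3 / 0.05587 ≈ 399.1762 mm.
Vertical AOV = 2·arctan(14.9 / (2 × 399.1762)) = 2·arctan(0.01866) ≈ 2.1384°.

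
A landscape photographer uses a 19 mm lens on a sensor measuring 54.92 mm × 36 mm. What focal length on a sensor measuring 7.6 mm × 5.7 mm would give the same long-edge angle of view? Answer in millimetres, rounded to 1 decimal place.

Equal angle of view means equal width/f ratio, so f₂ = f₁ · (width₂/width₁) = 19 × 7.6/54.92.
f₂ = 19 × 0.13838 ≈ 2.629 mm.

2.6 mm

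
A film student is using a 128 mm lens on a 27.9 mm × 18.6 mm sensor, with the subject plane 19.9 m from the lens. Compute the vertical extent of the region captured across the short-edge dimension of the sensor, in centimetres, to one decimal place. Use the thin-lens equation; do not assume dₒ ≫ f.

dₒ: 19.9 m = 19900 mm.
Similar triangles through the lens centre give W/dₒ = h/dᵢ; with 1/f = 1/dₒ + 1/dᵢ this gives W = h·(dₒ − f)/f.
W = 18.6 mm × (19900 − 128) / 128 = 18.6 × 154.4688 ≈ 2873.119 mm = 287.312 cm.

287.3 cm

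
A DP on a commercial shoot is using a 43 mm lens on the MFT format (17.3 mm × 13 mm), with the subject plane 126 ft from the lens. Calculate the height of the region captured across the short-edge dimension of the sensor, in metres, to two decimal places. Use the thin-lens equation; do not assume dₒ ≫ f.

dₒ: 126 ft × 304.8 mm/ft = 38404.80 mm.
Similar triangles through the lens centre give W/dₒ = h/dᵢ; with 1/f = 1/dₒ + 1/dᵢ this gives W = h·(dₒ − f)/f.
W = 13 mm × (38404.8 − 43) / 43 = 13 × 892.1349 ≈ 11597.753 mm = 11.5978 m.

11.60 m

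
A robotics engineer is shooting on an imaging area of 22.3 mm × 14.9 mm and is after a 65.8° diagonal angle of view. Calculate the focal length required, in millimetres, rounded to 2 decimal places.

20.73 mm

Sensor diagonal = √(22.3² + 14.9²) = √719.3000 ≈ 26.8198 mm.
From α = 2·arctan(d/2f) we get f = d / (2·tan(α/2)).
With d = 26.8198 mm and α/2 = 32.9°, tan(α/2) ≈ 0.64693, so f ≈ 26.8198 / 1.29386 ≈ 20.7285 mm.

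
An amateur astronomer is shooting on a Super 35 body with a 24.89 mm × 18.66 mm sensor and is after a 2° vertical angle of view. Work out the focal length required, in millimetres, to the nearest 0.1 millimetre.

534.5 mm

From α = 2·arctan(h/2f) we get f = h / (2·tan(α/2)).
With h = 18.66 mm and α/2 = 1°, tan(α/2) ≈ 0.01746, so f ≈ 18.66 / 0.03491 ≈ 534.5153 mm.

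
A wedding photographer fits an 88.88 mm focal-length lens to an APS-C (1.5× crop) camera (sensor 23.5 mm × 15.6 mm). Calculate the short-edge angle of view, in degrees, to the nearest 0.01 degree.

10.03°

Angle of view α = 2·arctan(h/2f) with h = 15.6 mm and f = 88.88 mm.
h/2f = 0.08776; arctan(0.08776) ≈ 5.0154°, so α ≈ 10.0307°.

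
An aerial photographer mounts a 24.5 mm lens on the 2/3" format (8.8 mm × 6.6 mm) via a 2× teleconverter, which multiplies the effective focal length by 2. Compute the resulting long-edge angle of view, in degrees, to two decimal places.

10.26°

Effective focal length f = 24.5 × 2 = 49 mm.
α = 2·arctan(8.8 / (2 × 49)) = 2·arctan(0.08980) ≈ 10.2623°.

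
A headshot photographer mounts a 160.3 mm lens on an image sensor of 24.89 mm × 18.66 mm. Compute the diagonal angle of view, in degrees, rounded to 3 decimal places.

11.084°

Sensor diagonal = √(24.89² + 18.66²) = √967.7077 ≈ 31.1080 mm.
Angle of view α = 2·arctan(d/2f) with d = 31.1080 mm and f = 160.3 mm.
d/2f = 0.09703; arctan(0.09703) ≈ 5.5421°, so α ≈ 11.0842°.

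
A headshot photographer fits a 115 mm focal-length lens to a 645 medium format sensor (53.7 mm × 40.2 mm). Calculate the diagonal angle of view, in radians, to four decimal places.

0.5676 rad

Sensor diagonal = √(53.7² + 40.2²) = √4499.7300 ≈ 67.0800 mm.
Angle of view α = 2·arctan(d/2f) with d = 67.0800 mm and f = 115 mm.
d/2f = 0.29165; arctan(0.29165) ≈ 0.2838 rad, so α ≈ 0.5676 rad.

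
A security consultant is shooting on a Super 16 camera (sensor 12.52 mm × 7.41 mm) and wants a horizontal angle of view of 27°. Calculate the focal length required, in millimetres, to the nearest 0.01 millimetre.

From α = 2·arctan(w/2f) we get f = w / (2·tan(α/2)).
With w = 12.52 mm and α/2 = 13.5°, tan(α/2) ≈ 0.24008, so f ≈ 12.52 / 0.48016 ≈ 26.0748 mm.

26.07 mm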